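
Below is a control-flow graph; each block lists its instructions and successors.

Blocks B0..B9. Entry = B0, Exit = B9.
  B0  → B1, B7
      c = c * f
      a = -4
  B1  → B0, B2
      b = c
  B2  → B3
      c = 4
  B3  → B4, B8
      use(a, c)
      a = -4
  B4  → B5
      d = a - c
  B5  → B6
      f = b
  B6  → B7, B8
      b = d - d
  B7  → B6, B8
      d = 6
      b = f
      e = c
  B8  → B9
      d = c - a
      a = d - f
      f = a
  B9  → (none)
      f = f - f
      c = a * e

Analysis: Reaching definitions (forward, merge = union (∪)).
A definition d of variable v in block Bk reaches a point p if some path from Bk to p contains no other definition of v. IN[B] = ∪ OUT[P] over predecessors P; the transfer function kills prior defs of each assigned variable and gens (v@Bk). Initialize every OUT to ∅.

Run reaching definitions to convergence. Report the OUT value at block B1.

Fixpoint table:
  B0:   IN={a@B0, b@B1, c@B0}   OUT={a@B0, b@B1, c@B0}
  B1:   IN={a@B0, b@B1, c@B0}   OUT={a@B0, b@B1, c@B0}
  B2:   IN={a@B0, b@B1, c@B0}   OUT={a@B0, b@B1, c@B2}
  B3:   IN={a@B0, b@B1, c@B2}   OUT={a@B3, b@B1, c@B2}
  B4:   IN={a@B3, b@B1, c@B2}   OUT={a@B3, b@B1, c@B2, d@B4}
  B5:   IN={a@B3, b@B1, c@B2, d@B4}   OUT={a@B3, b@B1, c@B2, d@B4, f@B5}
  B6:   IN={a@B0, a@B3, b@B1, b@B7, c@B0, c@B2, d@B4, d@B7, e@B7, f@B5}   OUT={a@B0, a@B3, b@B6, c@B0, c@B2, d@B4, d@B7, e@B7, f@B5}
  B7:   IN={a@B0, a@B3, b@B1, b@B6, c@B0, c@B2, d@B4, d@B7, e@B7, f@B5}   OUT={a@B0, a@B3, b@B7, c@B0, c@B2, d@B7, e@B7, f@B5}
  B8:   IN={a@B0, a@B3, b@B1, b@B6, b@B7, c@B0, c@B2, d@B4, d@B7, e@B7, f@B5}   OUT={a@B8, b@B1, b@B6, b@B7, c@B0, c@B2, d@B8, e@B7, f@B8}
  B9:   IN={a@B8, b@B1, b@B6, b@B7, c@B0, c@B2, d@B8, e@B7, f@B8}   OUT={a@B8, b@B1, b@B6, b@B7, c@B9, d@B8, e@B7, f@B9}

Merge at B1: IN[B1] = OUT[B0] = {a@B0, b@B1, c@B0}
Applying B1's transfer function to that IN value gives OUT[B1] (row B1 above).

Answer: {a@B0, b@B1, c@B0}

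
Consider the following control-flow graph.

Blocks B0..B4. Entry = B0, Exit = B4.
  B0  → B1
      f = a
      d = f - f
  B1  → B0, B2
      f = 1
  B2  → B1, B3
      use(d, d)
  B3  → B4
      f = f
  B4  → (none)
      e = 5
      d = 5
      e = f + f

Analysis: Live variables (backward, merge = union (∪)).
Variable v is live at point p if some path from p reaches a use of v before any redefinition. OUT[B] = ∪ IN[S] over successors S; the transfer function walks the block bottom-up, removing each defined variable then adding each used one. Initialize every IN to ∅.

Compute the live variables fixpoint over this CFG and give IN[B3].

Answer: {f}

Derivation:
Fixpoint table:
  B0: | IN={a} | OUT={a, d}
  B1: | IN={a, d} | OUT={a, d, f}
  B2: | IN={a, d, f} | OUT={a, d, f}
  B3: | IN={f} | OUT={f}
  B4: | IN={f} | OUT={}

Merge at B3: OUT[B3] = IN[B4] = {f}
Applying B3's transfer function to that OUT value gives IN[B3] (row B3 above).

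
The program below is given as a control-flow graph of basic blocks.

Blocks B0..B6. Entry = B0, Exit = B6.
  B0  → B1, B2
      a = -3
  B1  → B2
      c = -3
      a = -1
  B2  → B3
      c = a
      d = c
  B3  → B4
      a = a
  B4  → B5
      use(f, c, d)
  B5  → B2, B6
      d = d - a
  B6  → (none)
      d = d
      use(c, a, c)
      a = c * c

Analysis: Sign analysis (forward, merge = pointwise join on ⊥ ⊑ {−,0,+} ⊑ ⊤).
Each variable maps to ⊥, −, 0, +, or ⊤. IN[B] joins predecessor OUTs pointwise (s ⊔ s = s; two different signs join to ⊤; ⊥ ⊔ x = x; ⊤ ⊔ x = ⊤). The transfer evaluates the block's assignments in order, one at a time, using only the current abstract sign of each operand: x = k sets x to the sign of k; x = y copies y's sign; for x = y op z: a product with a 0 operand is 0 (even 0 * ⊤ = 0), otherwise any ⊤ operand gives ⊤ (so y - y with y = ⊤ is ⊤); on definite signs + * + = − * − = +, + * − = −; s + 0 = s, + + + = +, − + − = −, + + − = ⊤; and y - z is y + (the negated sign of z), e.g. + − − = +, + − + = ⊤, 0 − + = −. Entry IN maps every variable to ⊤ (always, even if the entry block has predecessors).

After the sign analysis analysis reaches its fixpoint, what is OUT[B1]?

Answer: {a: -, b: ⊤, c: -, d: ⊤, e: ⊤, f: ⊤}

Working:
Per-block solution:
  B0:   IN=(all ⊤)   OUT={a:-; rest ⊤}
  B1:   IN={a:-; rest ⊤}   OUT={a:-, c:-; rest ⊤}
  B2:   IN={a:-; rest ⊤}   OUT={a:-, c:-, d:-; rest ⊤}
  B3:   IN={a:-, c:-, d:-; rest ⊤}   OUT={a:-, c:-, d:-; rest ⊤}
  B4:   IN={a:-, c:-, d:-; rest ⊤}   OUT={a:-, c:-, d:-; rest ⊤}
  B5:   IN={a:-, c:-, d:-; rest ⊤}   OUT={a:-, c:-; rest ⊤}
  B6:   IN={a:-, c:-; rest ⊤}   OUT={a:+, c:-; rest ⊤}

Merge at B1: IN[B1] = OUT[B0] = {a: -, b: ⊤, c: ⊤, d: ⊤, e: ⊤, f: ⊤}
Applying B1's transfer function to that IN value gives OUT[B1] (row B1 above).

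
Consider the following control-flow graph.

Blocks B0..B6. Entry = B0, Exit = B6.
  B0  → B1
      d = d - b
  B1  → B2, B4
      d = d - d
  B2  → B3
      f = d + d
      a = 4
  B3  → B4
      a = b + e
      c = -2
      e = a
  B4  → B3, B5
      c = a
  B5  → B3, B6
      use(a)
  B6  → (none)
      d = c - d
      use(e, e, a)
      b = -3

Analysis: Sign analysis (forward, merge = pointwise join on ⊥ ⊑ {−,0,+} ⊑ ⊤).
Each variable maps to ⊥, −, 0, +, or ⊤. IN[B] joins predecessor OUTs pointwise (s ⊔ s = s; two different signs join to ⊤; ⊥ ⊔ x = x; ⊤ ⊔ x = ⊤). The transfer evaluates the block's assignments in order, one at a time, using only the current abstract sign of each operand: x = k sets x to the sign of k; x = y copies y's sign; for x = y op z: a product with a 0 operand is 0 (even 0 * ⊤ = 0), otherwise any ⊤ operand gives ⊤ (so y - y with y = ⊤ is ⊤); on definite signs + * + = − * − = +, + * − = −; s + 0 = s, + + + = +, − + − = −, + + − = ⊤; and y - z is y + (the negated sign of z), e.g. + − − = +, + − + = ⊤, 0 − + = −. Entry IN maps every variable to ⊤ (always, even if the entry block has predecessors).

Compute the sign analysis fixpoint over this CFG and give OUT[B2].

Converged values:
  B0:  IN=(all ⊤)  OUT=(all ⊤)
  B1:  IN=(all ⊤)  OUT=(all ⊤)
  B2:  IN=(all ⊤)  OUT={a:+; rest ⊤}
  B3:  IN=(all ⊤)  OUT={c:-; rest ⊤}
  B4:  IN=(all ⊤)  OUT=(all ⊤)
  B5:  IN=(all ⊤)  OUT=(all ⊤)
  B6:  IN=(all ⊤)  OUT={b:-; rest ⊤}

Merge at B2: IN[B2] = OUT[B1] = {a: ⊤, b: ⊤, c: ⊤, d: ⊤, e: ⊤, f: ⊤}
Applying B2's transfer function to that IN value gives OUT[B2] (row B2 above).

Answer: {a: +, b: ⊤, c: ⊤, d: ⊤, e: ⊤, f: ⊤}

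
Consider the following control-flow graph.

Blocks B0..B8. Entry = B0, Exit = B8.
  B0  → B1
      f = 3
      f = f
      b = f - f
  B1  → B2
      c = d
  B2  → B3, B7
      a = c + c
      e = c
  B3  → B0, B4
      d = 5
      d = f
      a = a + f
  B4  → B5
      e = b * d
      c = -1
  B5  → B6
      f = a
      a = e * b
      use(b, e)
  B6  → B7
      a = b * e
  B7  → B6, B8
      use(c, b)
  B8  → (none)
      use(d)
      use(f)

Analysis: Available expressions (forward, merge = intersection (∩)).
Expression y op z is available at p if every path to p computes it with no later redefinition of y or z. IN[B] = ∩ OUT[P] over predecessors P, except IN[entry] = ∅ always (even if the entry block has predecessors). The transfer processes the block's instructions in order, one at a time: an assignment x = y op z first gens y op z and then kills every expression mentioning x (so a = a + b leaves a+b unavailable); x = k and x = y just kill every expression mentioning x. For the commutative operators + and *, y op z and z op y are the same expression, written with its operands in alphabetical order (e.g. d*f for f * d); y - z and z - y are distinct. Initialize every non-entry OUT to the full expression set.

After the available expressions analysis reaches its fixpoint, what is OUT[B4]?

Answer: {b*d, f-f}

Derivation:
Fixpoint table:
  B0:   IN={}   OUT={f-f}
  B1:   IN={f-f}   OUT={f-f}
  B2:   IN={f-f}   OUT={c+c, f-f}
  B3:   IN={c+c, f-f}   OUT={c+c, f-f}
  B4:   IN={c+c, f-f}   OUT={b*d, f-f}
  B5:   IN={b*d, f-f}   OUT={b*d, b*e}
  B6:   IN={}   OUT={b*e}
  B7:   IN={}   OUT={}
  B8:   IN={}   OUT={}

Merge at B4: IN[B4] = OUT[B3] = {c+c, f-f}
Applying B4's transfer function to that IN value gives OUT[B4] (row B4 above).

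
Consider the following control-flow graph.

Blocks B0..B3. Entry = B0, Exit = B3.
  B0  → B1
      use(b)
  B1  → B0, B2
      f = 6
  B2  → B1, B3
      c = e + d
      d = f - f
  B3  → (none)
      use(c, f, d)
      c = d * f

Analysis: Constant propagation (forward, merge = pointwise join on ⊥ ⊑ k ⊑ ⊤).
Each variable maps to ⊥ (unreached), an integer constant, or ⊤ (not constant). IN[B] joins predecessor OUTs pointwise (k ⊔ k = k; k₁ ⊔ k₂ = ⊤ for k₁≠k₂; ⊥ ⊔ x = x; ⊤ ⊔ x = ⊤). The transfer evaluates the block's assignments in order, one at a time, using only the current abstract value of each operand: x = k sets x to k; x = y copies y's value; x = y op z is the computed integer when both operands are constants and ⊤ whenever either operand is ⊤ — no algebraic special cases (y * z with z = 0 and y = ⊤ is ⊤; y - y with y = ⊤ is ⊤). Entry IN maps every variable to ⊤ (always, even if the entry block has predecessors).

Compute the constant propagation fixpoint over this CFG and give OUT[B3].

Converged values:
  B0: | IN=(all ⊤) | OUT=(all ⊤)
  B1: | IN=(all ⊤) | OUT={f:6; rest ⊤}
  B2: | IN={f:6; rest ⊤} | OUT={d:0, f:6; rest ⊤}
  B3: | IN={d:0, f:6; rest ⊤} | OUT={c:0, d:0, f:6; rest ⊤}

Merge at B3: IN[B3] = OUT[B2] = {a: ⊤, b: ⊤, c: ⊤, d: 0, e: ⊤, f: 6}
Applying B3's transfer function to that IN value gives OUT[B3] (row B3 above).

Answer: {a: ⊤, b: ⊤, c: 0, d: 0, e: ⊤, f: 6}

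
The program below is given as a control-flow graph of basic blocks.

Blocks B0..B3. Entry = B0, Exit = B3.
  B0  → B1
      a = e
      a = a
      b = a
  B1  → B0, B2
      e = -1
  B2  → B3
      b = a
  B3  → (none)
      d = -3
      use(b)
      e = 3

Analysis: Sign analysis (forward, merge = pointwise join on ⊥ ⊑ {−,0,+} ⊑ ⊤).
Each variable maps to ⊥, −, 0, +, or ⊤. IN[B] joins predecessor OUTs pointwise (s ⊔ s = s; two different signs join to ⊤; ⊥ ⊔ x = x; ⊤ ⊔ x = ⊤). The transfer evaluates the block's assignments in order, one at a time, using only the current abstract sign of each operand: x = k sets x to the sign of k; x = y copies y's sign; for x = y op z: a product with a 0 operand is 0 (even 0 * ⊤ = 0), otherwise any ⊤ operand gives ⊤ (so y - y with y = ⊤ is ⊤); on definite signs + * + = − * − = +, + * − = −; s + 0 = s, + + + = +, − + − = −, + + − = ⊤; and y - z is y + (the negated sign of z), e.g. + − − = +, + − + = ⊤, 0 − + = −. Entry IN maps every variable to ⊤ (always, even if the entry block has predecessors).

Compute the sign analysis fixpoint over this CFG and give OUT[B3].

Answer: {a: ⊤, b: ⊤, c: ⊤, d: -, e: +, f: ⊤}

Derivation:
Per-block solution:
  B0:  IN=(all ⊤)  OUT=(all ⊤)
  B1:  IN=(all ⊤)  OUT={e:-; rest ⊤}
  B2:  IN={e:-; rest ⊤}  OUT={e:-; rest ⊤}
  B3:  IN={e:-; rest ⊤}  OUT={d:-, e:+; rest ⊤}

Merge at B3: IN[B3] = OUT[B2] = {a: ⊤, b: ⊤, c: ⊤, d: ⊤, e: -, f: ⊤}
Applying B3's transfer function to that IN value gives OUT[B3] (row B3 above).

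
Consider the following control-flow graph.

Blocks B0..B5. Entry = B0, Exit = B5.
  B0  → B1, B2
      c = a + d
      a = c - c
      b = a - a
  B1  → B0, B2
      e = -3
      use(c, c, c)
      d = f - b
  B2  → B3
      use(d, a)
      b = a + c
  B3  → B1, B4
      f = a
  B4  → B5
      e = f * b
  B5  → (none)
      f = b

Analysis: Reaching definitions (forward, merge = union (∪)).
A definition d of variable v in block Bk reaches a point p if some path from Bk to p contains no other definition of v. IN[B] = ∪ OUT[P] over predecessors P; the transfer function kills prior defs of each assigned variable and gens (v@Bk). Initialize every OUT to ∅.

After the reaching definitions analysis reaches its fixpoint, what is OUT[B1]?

Converged values:
  B0:   IN={a@B0, b@B0, b@B2, c@B0, d@B1, e@B1, f@B3}   OUT={a@B0, b@B0, c@B0, d@B1, e@B1, f@B3}
  B1:   IN={a@B0, b@B0, b@B2, c@B0, d@B1, e@B1, f@B3}   OUT={a@B0, b@B0, b@B2, c@B0, d@B1, e@B1, f@B3}
  B2:   IN={a@B0, b@B0, b@B2, c@B0, d@B1, e@B1, f@B3}   OUT={a@B0, b@B2, c@B0, d@B1, e@B1, f@B3}
  B3:   IN={a@B0, b@B2, c@B0, d@B1, e@B1, f@B3}   OUT={a@B0, b@B2, c@B0, d@B1, e@B1, f@B3}
  B4:   IN={a@B0, b@B2, c@B0, d@B1, e@B1, f@B3}   OUT={a@B0, b@B2, c@B0, d@B1, e@B4, f@B3}
  B5:   IN={a@B0, b@B2, c@B0, d@B1, e@B4, f@B3}   OUT={a@B0, b@B2, c@B0, d@B1, e@B4, f@B5}

Merge at B1: IN[B1] = OUT[B0] ⊔ OUT[B3] = {a@B0, b@B0, b@B2, c@B0, d@B1, e@B1, f@B3}
Applying B1's transfer function to that IN value gives OUT[B1] (row B1 above).

Answer: {a@B0, b@B0, b@B2, c@B0, d@B1, e@B1, f@B3}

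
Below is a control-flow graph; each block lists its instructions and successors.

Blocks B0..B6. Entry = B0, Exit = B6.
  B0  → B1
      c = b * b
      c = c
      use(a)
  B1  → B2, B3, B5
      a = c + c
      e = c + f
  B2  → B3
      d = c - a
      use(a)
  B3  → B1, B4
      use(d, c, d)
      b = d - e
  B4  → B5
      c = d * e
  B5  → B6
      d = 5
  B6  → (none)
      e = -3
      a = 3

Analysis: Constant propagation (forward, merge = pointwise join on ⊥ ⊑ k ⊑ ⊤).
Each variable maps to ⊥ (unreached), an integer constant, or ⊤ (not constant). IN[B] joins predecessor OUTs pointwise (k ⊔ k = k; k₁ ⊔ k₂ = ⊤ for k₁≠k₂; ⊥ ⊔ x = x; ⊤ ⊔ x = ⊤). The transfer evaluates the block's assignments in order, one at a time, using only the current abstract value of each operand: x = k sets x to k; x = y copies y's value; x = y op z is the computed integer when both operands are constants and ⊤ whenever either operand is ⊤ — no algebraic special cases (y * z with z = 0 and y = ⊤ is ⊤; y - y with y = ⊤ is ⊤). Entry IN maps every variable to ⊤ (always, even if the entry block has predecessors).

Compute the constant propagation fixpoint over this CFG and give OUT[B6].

Fixpoint table:
  B0:   IN=(all ⊤)   OUT=(all ⊤)
  B1:   IN=(all ⊤)   OUT=(all ⊤)
  B2:   IN=(all ⊤)   OUT=(all ⊤)
  B3:   IN=(all ⊤)   OUT=(all ⊤)
  B4:   IN=(all ⊤)   OUT=(all ⊤)
  B5:   IN=(all ⊤)   OUT={d:5; rest ⊤}
  B6:   IN={d:5; rest ⊤}   OUT={a:3, d:5, e:-3; rest ⊤}

Merge at B6: IN[B6] = OUT[B5] = {a: ⊤, b: ⊤, c: ⊤, d: 5, e: ⊤, f: ⊤}
Applying B6's transfer function to that IN value gives OUT[B6] (row B6 above).

Answer: {a: 3, b: ⊤, c: ⊤, d: 5, e: -3, f: ⊤}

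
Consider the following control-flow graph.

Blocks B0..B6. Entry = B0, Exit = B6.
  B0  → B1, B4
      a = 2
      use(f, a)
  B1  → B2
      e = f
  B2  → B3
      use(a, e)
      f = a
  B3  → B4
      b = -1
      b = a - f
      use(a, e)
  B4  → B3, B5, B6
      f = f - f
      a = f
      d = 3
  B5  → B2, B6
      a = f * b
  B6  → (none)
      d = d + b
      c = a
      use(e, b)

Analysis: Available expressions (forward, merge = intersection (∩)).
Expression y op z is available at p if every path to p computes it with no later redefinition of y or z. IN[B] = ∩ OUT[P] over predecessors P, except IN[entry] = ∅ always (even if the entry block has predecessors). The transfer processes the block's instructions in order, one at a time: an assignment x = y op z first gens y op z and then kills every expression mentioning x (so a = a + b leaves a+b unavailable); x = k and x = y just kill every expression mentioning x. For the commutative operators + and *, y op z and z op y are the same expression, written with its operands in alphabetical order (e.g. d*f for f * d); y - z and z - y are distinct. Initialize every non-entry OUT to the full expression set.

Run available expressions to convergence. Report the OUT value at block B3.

Answer: {a-f}

Working:
Fixpoint table:
  B0:   IN={}   OUT={}
  B1:   IN={}   OUT={}
  B2:   IN={}   OUT={}
  B3:   IN={}   OUT={a-f}
  B4:   IN={}   OUT={}
  B5:   IN={}   OUT={b*f}
  B6:   IN={}   OUT={}

Merge at B3: IN[B3] = OUT[B2] ∩ OUT[B4] = {}
Applying B3's transfer function to that IN value gives OUT[B3] (row B3 above).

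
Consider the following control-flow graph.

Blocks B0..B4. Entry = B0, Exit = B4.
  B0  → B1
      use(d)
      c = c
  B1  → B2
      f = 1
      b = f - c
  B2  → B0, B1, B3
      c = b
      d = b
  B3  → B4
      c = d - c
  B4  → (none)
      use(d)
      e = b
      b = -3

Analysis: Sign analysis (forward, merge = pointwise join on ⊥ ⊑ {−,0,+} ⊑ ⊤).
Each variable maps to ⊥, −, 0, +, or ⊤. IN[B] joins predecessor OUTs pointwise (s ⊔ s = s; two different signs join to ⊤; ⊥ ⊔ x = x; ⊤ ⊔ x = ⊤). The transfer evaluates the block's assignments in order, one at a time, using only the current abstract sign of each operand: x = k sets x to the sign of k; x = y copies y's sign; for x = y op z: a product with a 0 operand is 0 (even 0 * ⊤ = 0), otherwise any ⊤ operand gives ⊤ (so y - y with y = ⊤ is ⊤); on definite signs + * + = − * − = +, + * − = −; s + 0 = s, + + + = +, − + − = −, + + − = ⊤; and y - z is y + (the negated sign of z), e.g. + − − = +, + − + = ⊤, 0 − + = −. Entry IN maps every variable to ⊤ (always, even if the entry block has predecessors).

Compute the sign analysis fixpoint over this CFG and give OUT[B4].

Fixpoint table:
  B0: | IN=(all ⊤) | OUT=(all ⊤)
  B1: | IN=(all ⊤) | OUT={f:+; rest ⊤}
  B2: | IN={f:+; rest ⊤} | OUT={f:+; rest ⊤}
  B3: | IN={f:+; rest ⊤} | OUT={f:+; rest ⊤}
  B4: | IN={f:+; rest ⊤} | OUT={b:-, f:+; rest ⊤}

Merge at B4: IN[B4] = OUT[B3] = {a: ⊤, b: ⊤, c: ⊤, d: ⊤, e: ⊤, f: +}
Applying B4's transfer function to that IN value gives OUT[B4] (row B4 above).

Answer: {a: ⊤, b: -, c: ⊤, d: ⊤, e: ⊤, f: +}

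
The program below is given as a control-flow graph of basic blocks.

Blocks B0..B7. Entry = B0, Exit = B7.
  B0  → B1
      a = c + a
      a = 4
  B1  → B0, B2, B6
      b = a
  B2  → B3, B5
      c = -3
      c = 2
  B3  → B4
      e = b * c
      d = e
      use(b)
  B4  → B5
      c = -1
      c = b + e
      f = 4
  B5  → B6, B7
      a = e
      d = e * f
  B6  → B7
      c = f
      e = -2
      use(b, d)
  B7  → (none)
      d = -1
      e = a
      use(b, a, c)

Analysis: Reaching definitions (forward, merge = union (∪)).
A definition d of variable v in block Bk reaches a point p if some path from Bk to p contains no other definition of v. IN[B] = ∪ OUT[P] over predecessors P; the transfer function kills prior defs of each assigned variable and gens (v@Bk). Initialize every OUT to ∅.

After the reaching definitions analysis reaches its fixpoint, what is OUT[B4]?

Per-block solution:
  B0:   IN={a@B0, b@B1}   OUT={a@B0, b@B1}
  B1:   IN={a@B0, b@B1}   OUT={a@B0, b@B1}
  B2:   IN={a@B0, b@B1}   OUT={a@B0, b@B1, c@B2}
  B3:   IN={a@B0, b@B1, c@B2}   OUT={a@B0, b@B1, c@B2, d@B3, e@B3}
  B4:   IN={a@B0, b@B1, c@B2, d@B3, e@B3}   OUT={a@B0, b@B1, c@B4, d@B3, e@B3, f@B4}
  B5:   IN={a@B0, b@B1, c@B2, c@B4, d@B3, e@B3, f@B4}   OUT={a@B5, b@B1, c@B2, c@B4, d@B5, e@B3, f@B4}
  B6:   IN={a@B0, a@B5, b@B1, c@B2, c@B4, d@B5, e@B3, f@B4}   OUT={a@B0, a@B5, b@B1, c@B6, d@B5, e@B6, f@B4}
  B7:   IN={a@B0, a@B5, b@B1, c@B2, c@B4, c@B6, d@B5, e@B3, e@B6, f@B4}   OUT={a@B0, a@B5, b@B1, c@B2, c@B4, c@B6, d@B7, e@B7, f@B4}

Merge at B4: IN[B4] = OUT[B3] = {a@B0, b@B1, c@B2, d@B3, e@B3}
Applying B4's transfer function to that IN value gives OUT[B4] (row B4 above).

Answer: {a@B0, b@B1, c@B4, d@B3, e@B3, f@B4}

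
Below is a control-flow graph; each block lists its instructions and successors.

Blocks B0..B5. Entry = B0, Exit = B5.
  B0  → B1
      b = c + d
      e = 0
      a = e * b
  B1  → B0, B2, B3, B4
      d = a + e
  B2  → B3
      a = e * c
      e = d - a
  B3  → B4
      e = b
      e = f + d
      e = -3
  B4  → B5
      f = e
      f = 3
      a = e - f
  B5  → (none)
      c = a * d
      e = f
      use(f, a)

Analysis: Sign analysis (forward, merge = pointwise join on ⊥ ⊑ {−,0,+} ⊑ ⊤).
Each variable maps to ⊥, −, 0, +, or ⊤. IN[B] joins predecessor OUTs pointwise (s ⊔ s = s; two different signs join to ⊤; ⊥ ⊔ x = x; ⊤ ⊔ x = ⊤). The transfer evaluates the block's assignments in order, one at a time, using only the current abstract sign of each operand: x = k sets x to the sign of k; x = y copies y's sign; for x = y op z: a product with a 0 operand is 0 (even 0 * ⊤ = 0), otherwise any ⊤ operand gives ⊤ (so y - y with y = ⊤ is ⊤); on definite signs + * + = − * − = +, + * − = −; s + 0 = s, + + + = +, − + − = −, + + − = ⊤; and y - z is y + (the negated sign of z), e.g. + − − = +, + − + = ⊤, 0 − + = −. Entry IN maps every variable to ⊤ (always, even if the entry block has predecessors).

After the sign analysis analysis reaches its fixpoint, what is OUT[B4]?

Fixpoint table:
  B0:   IN=(all ⊤)   OUT={a:0, e:0; rest ⊤}
  B1:   IN={a:0, e:0; rest ⊤}   OUT={a:0, d:0, e:0; rest ⊤}
  B2:   IN={a:0, d:0, e:0; rest ⊤}   OUT={a:0, d:0, e:0; rest ⊤}
  B3:   IN={a:0, d:0, e:0; rest ⊤}   OUT={a:0, d:0, e:-; rest ⊤}
  B4:   IN={a:0, d:0; rest ⊤}   OUT={d:0, f:+; rest ⊤}
  B5:   IN={d:0, f:+; rest ⊤}   OUT={c:0, d:0, e:+, f:+; rest ⊤}

Merge at B4: IN[B4] = OUT[B1] ⊔ OUT[B3] = {a: 0, b: ⊤, c: ⊤, d: 0, e: ⊤, f: ⊤}
Applying B4's transfer function to that IN value gives OUT[B4] (row B4 above).

Answer: {a: ⊤, b: ⊤, c: ⊤, d: 0, e: ⊤, f: +}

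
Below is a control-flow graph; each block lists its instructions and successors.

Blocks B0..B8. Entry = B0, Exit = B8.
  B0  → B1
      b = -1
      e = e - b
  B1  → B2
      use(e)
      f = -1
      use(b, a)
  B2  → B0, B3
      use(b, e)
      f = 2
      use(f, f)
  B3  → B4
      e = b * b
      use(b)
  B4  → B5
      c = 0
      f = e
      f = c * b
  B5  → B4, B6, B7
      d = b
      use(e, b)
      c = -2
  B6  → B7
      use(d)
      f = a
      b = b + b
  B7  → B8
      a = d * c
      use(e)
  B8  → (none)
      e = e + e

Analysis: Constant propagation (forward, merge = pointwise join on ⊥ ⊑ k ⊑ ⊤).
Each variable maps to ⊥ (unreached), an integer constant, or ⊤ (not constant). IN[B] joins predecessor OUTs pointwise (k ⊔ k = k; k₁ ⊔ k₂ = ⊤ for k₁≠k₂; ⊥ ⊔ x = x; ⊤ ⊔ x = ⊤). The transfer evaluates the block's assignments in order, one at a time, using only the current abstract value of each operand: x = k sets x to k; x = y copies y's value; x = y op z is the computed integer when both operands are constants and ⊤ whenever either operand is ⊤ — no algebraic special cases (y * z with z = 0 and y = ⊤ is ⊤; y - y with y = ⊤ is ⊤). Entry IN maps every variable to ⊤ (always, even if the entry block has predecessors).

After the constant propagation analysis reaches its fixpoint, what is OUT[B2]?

Per-block solution:
  B0:  IN=(all ⊤)  OUT={b:-1; rest ⊤}
  B1:  IN={b:-1; rest ⊤}  OUT={b:-1, f:-1; rest ⊤}
  B2:  IN={b:-1, f:-1; rest ⊤}  OUT={b:-1, f:2; rest ⊤}
  B3:  IN={b:-1, f:2; rest ⊤}  OUT={b:-1, e:1, f:2; rest ⊤}
  B4:  IN={b:-1, e:1; rest ⊤}  OUT={b:-1, c:0, e:1, f:0; rest ⊤}
  B5:  IN={b:-1, c:0, e:1, f:0; rest ⊤}  OUT={b:-1, c:-2, d:-1, e:1, f:0; rest ⊤}
  B6:  IN={b:-1, c:-2, d:-1, e:1, f:0; rest ⊤}  OUT={b:-2, c:-2, d:-1, e:1; rest ⊤}
  B7:  IN={c:-2, d:-1, e:1; rest ⊤}  OUT={a:2, c:-2, d:-1, e:1; rest ⊤}
  B8:  IN={a:2, c:-2, d:-1, e:1; rest ⊤}  OUT={a:2, c:-2, d:-1, e:2; rest ⊤}

Merge at B2: IN[B2] = OUT[B1] = {a: ⊤, b: -1, c: ⊤, d: ⊤, e: ⊤, f: -1}
Applying B2's transfer function to that IN value gives OUT[B2] (row B2 above).

Answer: {a: ⊤, b: -1, c: ⊤, d: ⊤, e: ⊤, f: 2}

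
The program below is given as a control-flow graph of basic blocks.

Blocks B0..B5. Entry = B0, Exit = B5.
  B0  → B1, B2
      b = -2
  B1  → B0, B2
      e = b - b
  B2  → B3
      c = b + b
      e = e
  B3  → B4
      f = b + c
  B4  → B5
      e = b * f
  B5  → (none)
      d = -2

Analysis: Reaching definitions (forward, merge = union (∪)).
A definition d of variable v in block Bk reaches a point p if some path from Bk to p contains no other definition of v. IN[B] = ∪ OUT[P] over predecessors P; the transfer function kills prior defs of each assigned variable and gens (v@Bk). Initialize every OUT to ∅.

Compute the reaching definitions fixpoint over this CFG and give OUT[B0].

Fixpoint table:
  B0:   IN={b@B0, e@B1}   OUT={b@B0, e@B1}
  B1:   IN={b@B0, e@B1}   OUT={b@B0, e@B1}
  B2:   IN={b@B0, e@B1}   OUT={b@B0, c@B2, e@B2}
  B3:   IN={b@B0, c@B2, e@B2}   OUT={b@B0, c@B2, e@B2, f@B3}
  B4:   IN={b@B0, c@B2, e@B2, f@B3}   OUT={b@B0, c@B2, e@B4, f@B3}
  B5:   IN={b@B0, c@B2, e@B4, f@B3}   OUT={b@B0, c@B2, d@B5, e@B4, f@B3}

Merge at B0 (entry node, so the boundary value {} is joined with the incoming edge(s)): IN[B0] = {} ⊔ OUT[B1] = {b@B0, e@B1}
Applying B0's transfer function to that IN value gives OUT[B0] (row B0 above).

Answer: {b@B0, e@B1}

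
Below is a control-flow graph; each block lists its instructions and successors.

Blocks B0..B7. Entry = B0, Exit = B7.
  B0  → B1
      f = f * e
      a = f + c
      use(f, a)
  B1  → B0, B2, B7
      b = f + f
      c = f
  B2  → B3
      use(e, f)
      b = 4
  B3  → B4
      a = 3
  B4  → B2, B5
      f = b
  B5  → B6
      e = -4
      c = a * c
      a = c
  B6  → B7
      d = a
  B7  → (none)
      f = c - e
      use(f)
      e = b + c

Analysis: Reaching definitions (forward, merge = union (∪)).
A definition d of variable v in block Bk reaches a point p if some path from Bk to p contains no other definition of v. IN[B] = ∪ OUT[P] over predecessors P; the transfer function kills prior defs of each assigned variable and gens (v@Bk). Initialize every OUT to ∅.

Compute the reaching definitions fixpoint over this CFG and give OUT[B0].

Per-block solution:
  B0: | IN={a@B0, b@B1, c@B1, f@B0} | OUT={a@B0, b@B1, c@B1, f@B0}
  B1: | IN={a@B0, b@B1, c@B1, f@B0} | OUT={a@B0, b@B1, c@B1, f@B0}
  B2: | IN={a@B0, a@B3, b@B1, b@B2, c@B1, f@B0, f@B4} | OUT={a@B0, a@B3, b@B2, c@B1, f@B0, f@B4}
  B3: | IN={a@B0, a@B3, b@B2, c@B1, f@B0, f@B4} | OUT={a@B3, b@B2, c@B1, f@B0, f@B4}
  B4: | IN={a@B3, b@B2, c@B1, f@B0, f@B4} | OUT={a@B3, b@B2, c@B1, f@B4}
  B5: | IN={a@B3, b@B2, c@B1, f@B4} | OUT={a@B5, b@B2, c@B5, e@B5, f@B4}
  B6: | IN={a@B5, b@B2, c@B5, e@B5, f@B4} | OUT={a@B5, b@B2, c@B5, d@B6, e@B5, f@B4}
  B7: | IN={a@B0, a@B5, b@B1, b@B2, c@B1, c@B5, d@B6, e@B5, f@B0, f@B4} | OUT={a@B0, a@B5, b@B1, b@B2, c@B1, c@B5, d@B6, e@B7, f@B7}

Merge at B0 (entry node, so the boundary value {} is joined with the incoming edge(s)): IN[B0] = {} ⊔ OUT[B1] = {a@B0, b@B1, c@B1, f@B0}
Applying B0's transfer function to that IN value gives OUT[B0] (row B0 above).

Answer: {a@B0, b@B1, c@B1, f@B0}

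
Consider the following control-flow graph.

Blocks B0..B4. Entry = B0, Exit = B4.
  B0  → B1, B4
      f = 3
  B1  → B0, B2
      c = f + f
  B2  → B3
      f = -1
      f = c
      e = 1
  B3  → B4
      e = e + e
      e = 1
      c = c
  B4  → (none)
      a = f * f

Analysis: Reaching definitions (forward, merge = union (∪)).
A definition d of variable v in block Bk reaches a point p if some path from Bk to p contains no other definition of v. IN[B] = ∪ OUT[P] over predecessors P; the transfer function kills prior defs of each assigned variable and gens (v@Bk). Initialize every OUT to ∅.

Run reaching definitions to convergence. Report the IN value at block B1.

Fixpoint table:
  B0:  IN={c@B1, f@B0}  OUT={c@B1, f@B0}
  B1:  IN={c@B1, f@B0}  OUT={c@B1, f@B0}
  B2:  IN={c@B1, f@B0}  OUT={c@B1, e@B2, f@B2}
  B3:  IN={c@B1, e@B2, f@B2}  OUT={c@B3, e@B3, f@B2}
  B4:  IN={c@B1, c@B3, e@B3, f@B0, f@B2}  OUT={a@B4, c@B1, c@B3, e@B3, f@B0, f@B2}

Merge at B1: IN[B1] = OUT[B0] = {c@B1, f@B0}

Answer: {c@B1, f@B0}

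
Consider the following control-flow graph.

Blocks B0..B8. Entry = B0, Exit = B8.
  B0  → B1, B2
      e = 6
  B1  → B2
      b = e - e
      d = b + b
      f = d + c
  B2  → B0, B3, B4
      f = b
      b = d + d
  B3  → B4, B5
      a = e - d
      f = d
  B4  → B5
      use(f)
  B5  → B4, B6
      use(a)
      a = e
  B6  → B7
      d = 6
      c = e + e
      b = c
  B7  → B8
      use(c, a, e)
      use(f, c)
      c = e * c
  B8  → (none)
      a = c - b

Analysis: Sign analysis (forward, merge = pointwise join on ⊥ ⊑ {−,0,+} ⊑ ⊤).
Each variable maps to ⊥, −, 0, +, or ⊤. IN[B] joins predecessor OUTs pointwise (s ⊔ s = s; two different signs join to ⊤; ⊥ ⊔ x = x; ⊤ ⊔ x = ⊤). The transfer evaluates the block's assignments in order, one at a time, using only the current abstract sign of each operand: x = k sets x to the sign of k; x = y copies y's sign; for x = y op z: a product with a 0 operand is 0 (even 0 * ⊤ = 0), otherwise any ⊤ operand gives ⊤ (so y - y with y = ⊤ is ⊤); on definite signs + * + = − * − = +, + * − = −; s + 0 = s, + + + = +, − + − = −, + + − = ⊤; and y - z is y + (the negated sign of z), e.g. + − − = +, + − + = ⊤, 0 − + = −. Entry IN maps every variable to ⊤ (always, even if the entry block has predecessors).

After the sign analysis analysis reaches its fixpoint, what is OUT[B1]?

Per-block solution:
  B0:  IN=(all ⊤)  OUT={e:+; rest ⊤}
  B1:  IN={e:+; rest ⊤}  OUT={e:+; rest ⊤}
  B2:  IN={e:+; rest ⊤}  OUT={e:+; rest ⊤}
  B3:  IN={e:+; rest ⊤}  OUT={e:+; rest ⊤}
  B4:  IN={e:+; rest ⊤}  OUT={e:+; rest ⊤}
  B5:  IN={e:+; rest ⊤}  OUT={a:+, e:+; rest ⊤}
  B6:  IN={a:+, e:+; rest ⊤}  OUT={a:+, b:+, c:+, d:+, e:+; rest ⊤}
  B7:  IN={a:+, b:+, c:+, d:+, e:+; rest ⊤}  OUT={a:+, b:+, c:+, d:+, e:+; rest ⊤}
  B8:  IN={a:+, b:+, c:+, d:+, e:+; rest ⊤}  OUT={b:+, c:+, d:+, e:+; rest ⊤}

Merge at B1: IN[B1] = OUT[B0] = {a: ⊤, b: ⊤, c: ⊤, d: ⊤, e: +, f: ⊤}
Applying B1's transfer function to that IN value gives OUT[B1] (row B1 above).

Answer: {a: ⊤, b: ⊤, c: ⊤, d: ⊤, e: +, f: ⊤}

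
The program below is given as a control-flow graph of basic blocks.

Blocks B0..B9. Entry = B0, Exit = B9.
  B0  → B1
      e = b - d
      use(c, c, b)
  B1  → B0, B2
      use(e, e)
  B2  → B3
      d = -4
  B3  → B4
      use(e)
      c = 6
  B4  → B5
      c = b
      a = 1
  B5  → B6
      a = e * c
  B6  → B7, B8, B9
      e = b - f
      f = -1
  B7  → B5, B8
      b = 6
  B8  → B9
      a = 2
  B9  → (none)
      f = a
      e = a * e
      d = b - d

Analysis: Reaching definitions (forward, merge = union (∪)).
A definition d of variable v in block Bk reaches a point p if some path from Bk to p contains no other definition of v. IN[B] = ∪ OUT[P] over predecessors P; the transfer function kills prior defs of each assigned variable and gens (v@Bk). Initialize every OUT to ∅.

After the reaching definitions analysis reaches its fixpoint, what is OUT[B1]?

Fixpoint table:
  B0:  IN={e@B0}  OUT={e@B0}
  B1:  IN={e@B0}  OUT={e@B0}
  B2:  IN={e@B0}  OUT={d@B2, e@B0}
  B3:  IN={d@B2, e@B0}  OUT={c@B3, d@B2, e@B0}
  B4:  IN={c@B3, d@B2, e@B0}  OUT={a@B4, c@B4, d@B2, e@B0}
  B5:  IN={a@B4, a@B5, b@B7, c@B4, d@B2, e@B0, e@B6, f@B6}  OUT={a@B5, b@B7, c@B4, d@B2, e@B0, e@B6, f@B6}
  B6:  IN={a@B5, b@B7, c@B4, d@B2, e@B0, e@B6, f@B6}  OUT={a@B5, b@B7, c@B4, d@B2, e@B6, f@B6}
  B7:  IN={a@B5, b@B7, c@B4, d@B2, e@B6, f@B6}  OUT={a@B5, b@B7, c@B4, d@B2, e@B6, f@B6}
  B8:  IN={a@B5, b@B7, c@B4, d@B2, e@B6, f@B6}  OUT={a@B8, b@B7, c@B4, d@B2, e@B6, f@B6}
  B9:  IN={a@B5, a@B8, b@B7, c@B4, d@B2, e@B6, f@B6}  OUT={a@B5, a@B8, b@B7, c@B4, d@B9, e@B9, f@B9}

Merge at B1: IN[B1] = OUT[B0] = {e@B0}
Applying B1's transfer function to that IN value gives OUT[B1] (row B1 above).

Answer: {e@B0}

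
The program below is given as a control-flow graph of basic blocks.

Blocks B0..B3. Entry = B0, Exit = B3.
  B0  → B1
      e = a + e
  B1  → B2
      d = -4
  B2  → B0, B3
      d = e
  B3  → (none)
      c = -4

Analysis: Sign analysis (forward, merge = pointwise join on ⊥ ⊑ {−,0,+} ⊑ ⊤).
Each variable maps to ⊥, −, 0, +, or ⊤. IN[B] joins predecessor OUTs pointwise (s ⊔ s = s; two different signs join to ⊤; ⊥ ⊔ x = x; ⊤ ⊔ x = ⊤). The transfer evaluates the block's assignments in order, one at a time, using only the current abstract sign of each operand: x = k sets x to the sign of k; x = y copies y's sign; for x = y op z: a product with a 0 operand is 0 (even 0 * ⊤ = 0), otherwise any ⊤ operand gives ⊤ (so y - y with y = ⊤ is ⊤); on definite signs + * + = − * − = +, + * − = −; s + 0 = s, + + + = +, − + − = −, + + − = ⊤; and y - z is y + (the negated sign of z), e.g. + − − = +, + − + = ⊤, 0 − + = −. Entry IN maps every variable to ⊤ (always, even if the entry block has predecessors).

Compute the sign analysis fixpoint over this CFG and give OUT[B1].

Converged values:
  B0:   IN=(all ⊤)   OUT=(all ⊤)
  B1:   IN=(all ⊤)   OUT={d:-; rest ⊤}
  B2:   IN={d:-; rest ⊤}   OUT=(all ⊤)
  B3:   IN=(all ⊤)   OUT={c:-; rest ⊤}

Merge at B1: IN[B1] = OUT[B0] = {a: ⊤, b: ⊤, c: ⊤, d: ⊤, e: ⊤, f: ⊤}
Applying B1's transfer function to that IN value gives OUT[B1] (row B1 above).

Answer: {a: ⊤, b: ⊤, c: ⊤, d: -, e: ⊤, f: ⊤}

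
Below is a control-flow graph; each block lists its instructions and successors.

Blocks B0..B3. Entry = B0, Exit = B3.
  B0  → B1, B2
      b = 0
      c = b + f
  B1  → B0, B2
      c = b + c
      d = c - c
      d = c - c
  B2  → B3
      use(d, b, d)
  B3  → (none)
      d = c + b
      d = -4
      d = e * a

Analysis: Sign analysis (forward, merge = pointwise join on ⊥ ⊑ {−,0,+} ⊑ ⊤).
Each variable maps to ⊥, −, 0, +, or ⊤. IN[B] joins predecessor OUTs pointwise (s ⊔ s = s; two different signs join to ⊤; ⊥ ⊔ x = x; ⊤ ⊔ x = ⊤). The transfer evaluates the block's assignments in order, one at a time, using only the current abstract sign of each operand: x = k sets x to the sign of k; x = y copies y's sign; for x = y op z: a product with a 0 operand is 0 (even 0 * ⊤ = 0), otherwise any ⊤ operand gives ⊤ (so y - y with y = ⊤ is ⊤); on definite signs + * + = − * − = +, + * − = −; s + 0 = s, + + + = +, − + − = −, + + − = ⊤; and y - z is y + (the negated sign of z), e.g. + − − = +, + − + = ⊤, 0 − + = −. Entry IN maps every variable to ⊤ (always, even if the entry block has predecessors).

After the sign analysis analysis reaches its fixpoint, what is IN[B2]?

Answer: {a: ⊤, b: 0, c: ⊤, d: ⊤, e: ⊤, f: ⊤}

Trace:
Converged values:
  B0:   IN=(all ⊤)   OUT={b:0; rest ⊤}
  B1:   IN={b:0; rest ⊤}   OUT={b:0; rest ⊤}
  B2:   IN={b:0; rest ⊤}   OUT={b:0; rest ⊤}
  B3:   IN={b:0; rest ⊤}   OUT={b:0; rest ⊤}

Merge at B2: IN[B2] = OUT[B0] ⊔ OUT[B1] = {a: ⊤, b: 0, c: ⊤, d: ⊤, e: ⊤, f: ⊤}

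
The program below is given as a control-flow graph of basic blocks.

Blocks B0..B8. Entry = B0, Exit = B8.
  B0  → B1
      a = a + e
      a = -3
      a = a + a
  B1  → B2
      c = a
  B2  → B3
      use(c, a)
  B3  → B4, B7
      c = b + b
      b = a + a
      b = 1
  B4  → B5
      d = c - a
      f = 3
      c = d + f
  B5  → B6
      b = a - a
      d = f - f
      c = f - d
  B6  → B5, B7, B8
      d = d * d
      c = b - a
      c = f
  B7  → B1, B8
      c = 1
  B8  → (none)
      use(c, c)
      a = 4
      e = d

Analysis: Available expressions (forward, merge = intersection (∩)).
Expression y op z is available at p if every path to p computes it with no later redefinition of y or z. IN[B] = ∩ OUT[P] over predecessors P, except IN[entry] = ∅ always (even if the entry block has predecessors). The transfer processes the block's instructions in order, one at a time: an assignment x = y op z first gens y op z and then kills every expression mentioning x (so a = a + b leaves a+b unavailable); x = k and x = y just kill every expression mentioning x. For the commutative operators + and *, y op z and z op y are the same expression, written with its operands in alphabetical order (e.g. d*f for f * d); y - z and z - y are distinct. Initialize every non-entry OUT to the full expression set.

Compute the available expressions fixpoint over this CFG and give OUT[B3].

Per-block solution:
  B0:   IN={}   OUT={}
  B1:   IN={}   OUT={}
  B2:   IN={}   OUT={}
  B3:   IN={}   OUT={a+a}
  B4:   IN={a+a}   OUT={a+a, d+f}
  B5:   IN={a+a}   OUT={a+a, a-a, f-d, f-f}
  B6:   IN={a+a, a-a, f-d, f-f}   OUT={a+a, a-a, b-a, f-f}
  B7:   IN={a+a}   OUT={a+a}
  B8:   IN={a+a}   OUT={}

Merge at B3: IN[B3] = OUT[B2] = {}
Applying B3's transfer function to that IN value gives OUT[B3] (row B3 above).

Answer: {a+a}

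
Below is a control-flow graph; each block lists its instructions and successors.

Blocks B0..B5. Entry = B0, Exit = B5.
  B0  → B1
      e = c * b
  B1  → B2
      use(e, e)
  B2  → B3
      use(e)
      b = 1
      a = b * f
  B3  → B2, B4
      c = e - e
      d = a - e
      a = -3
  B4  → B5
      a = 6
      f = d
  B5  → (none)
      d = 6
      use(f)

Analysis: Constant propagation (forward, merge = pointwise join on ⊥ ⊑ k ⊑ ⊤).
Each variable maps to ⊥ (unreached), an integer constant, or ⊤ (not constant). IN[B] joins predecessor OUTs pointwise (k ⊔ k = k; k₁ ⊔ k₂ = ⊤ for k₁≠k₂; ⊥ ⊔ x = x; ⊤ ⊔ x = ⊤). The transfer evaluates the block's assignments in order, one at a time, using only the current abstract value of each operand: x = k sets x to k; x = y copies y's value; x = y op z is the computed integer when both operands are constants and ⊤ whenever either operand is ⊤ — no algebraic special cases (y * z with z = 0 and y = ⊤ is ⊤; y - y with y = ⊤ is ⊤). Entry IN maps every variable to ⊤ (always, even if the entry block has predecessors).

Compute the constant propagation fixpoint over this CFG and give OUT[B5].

Converged values:
  B0:  IN=(all ⊤)  OUT=(all ⊤)
  B1:  IN=(all ⊤)  OUT=(all ⊤)
  B2:  IN=(all ⊤)  OUT={b:1; rest ⊤}
  B3:  IN={b:1; rest ⊤}  OUT={a:-3, b:1; rest ⊤}
  B4:  IN={a:-3, b:1; rest ⊤}  OUT={a:6, b:1; rest ⊤}
  B5:  IN={a:6, b:1; rest ⊤}  OUT={a:6, b:1, d:6; rest ⊤}

Merge at B5: IN[B5] = OUT[B4] = {a: 6, b: 1, c: ⊤, d: ⊤, e: ⊤, f: ⊤}
Applying B5's transfer function to that IN value gives OUT[B5] (row B5 above).

Answer: {a: 6, b: 1, c: ⊤, d: 6, e: ⊤, f: ⊤}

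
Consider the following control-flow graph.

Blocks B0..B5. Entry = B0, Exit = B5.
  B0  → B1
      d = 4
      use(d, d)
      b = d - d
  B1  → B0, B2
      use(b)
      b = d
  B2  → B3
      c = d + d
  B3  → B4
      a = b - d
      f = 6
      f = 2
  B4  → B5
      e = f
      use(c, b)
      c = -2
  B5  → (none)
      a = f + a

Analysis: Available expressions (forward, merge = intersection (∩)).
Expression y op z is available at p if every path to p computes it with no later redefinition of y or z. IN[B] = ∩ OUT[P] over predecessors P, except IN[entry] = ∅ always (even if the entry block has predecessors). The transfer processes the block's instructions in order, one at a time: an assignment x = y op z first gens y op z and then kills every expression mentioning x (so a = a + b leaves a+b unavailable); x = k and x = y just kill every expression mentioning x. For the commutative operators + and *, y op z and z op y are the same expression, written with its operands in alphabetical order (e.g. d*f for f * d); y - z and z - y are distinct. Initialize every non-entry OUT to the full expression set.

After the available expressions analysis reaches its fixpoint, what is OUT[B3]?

Answer: {b-d, d+d, d-d}

Trace:
Fixpoint table:
  B0: | IN={} | OUT={d-d}
  B1: | IN={d-d} | OUT={d-d}
  B2: | IN={d-d} | OUT={d+d, d-d}
  B3: | IN={d+d, d-d} | OUT={b-d, d+d, d-d}
  B4: | IN={b-d, d+d, d-d} | OUT={b-d, d+d, d-d}
  B5: | IN={b-d, d+d, d-d} | OUT={b-d, d+d, d-d}

Merge at B3: IN[B3] = OUT[B2] = {d+d, d-d}
Applying B3's transfer function to that IN value gives OUT[B3] (row B3 above).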